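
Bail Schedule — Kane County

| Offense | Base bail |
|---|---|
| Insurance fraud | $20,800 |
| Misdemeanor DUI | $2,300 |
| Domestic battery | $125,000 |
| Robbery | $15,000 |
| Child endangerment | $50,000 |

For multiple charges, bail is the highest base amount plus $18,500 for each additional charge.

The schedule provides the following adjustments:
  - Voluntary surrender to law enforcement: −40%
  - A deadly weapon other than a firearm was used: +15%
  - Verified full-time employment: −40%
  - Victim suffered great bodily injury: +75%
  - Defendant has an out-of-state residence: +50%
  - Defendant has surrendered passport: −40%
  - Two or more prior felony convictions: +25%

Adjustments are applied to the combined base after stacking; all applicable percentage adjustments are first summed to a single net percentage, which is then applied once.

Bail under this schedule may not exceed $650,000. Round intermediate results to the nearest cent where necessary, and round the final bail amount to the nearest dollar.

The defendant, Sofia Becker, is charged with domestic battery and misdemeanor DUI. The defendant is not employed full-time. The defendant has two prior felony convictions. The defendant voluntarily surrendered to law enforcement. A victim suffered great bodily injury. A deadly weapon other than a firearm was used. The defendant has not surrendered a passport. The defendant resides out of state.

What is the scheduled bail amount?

Base amounts from the schedule: domestic battery $125,000; misdemeanor DUI $2,300.
Stacking rule: highest base plus $18,500 per additional charge. Highest is domestic battery at $125,000; 1 additional charge → +$18,500. Combined base = $143,500.
Net percentage adjustment: −40% +15% +75% +50% +25% = +125%. $143,500 × 2.25 = $322,875.
$322,875 is within the $650,000 maximum.

$322,875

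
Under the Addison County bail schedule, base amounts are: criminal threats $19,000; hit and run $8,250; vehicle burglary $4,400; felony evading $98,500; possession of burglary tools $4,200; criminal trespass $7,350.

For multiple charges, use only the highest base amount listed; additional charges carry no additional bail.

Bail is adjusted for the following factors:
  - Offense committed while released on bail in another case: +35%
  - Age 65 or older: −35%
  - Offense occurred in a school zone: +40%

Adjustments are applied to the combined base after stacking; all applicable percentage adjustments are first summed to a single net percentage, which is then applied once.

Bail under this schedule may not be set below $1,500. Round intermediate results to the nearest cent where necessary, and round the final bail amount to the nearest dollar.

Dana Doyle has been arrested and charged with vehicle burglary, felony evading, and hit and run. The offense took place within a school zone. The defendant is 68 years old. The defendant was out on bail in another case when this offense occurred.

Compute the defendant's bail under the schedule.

Base amounts from the schedule: vehicle burglary $4,400; felony evading $98,500; hit and run $8,250.
Stacking rule: use the highest base only. Highest is felony evading at $98,500. Combined base = $98,500.
Net percentage adjustment: +35% −35% +40% = +40%. $98,500 × 1.4 = $137,900.
$137,900 is at or above the $1,500 minimum.

$137,900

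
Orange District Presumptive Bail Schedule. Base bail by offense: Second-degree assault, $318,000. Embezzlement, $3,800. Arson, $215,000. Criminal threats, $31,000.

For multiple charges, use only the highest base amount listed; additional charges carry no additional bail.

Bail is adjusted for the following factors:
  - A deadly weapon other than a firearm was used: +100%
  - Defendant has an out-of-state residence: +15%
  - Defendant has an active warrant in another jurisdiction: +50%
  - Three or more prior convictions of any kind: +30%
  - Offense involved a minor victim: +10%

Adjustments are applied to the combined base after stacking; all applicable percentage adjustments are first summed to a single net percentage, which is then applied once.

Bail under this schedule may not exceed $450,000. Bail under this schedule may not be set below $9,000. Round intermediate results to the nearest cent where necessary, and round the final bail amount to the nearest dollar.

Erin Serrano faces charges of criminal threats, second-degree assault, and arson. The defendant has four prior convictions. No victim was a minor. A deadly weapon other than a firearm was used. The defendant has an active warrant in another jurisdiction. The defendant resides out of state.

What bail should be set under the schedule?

Base amounts from the schedule: criminal threats $31,000; second-degree assault $318,000; arson $215,000.
Stacking rule: use the highest base only. Highest is second-degree assault at $318,000. Combined base = $318,000.
Net percentage adjustment: +100% +15% +50% +30% = +195%. $318,000 × 2.95 = $938,100.
Result $938,100 exceeds the maximum of $450,000; bail is capped at $450,000.
$450,000 is at or above the $9,000 minimum.

$450,000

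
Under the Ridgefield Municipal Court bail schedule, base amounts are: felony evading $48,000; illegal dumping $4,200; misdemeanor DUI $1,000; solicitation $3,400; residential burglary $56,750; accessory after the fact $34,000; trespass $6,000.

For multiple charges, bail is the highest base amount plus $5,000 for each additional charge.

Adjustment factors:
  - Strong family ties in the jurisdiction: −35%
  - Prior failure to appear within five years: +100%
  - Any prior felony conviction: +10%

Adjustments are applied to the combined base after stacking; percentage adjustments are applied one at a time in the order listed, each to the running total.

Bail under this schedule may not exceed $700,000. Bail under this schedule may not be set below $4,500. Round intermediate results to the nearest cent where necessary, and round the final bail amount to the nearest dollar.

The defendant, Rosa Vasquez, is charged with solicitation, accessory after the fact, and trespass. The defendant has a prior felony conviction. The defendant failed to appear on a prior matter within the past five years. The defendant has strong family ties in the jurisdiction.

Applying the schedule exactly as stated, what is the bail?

Base amounts from the schedule: solicitation $3,400; accessory after the fact $34,000; trespass $6,000.
Stacking rule: highest base plus $5,000 per additional charge. Highest is accessory after the fact at $34,000; 2 additional charges → +$10,000. Combined base = $44,000.
Strong family ties in the jurisdiction (−35%): $44,000 × 0.65 = $28,600.
Prior failure to appear within five years (+100%): $28,600 × 2 = $57,200.
Any prior felony conviction (+10%): $57,200 × 1.1 = $62,920.
$62,920 is within the $700,000 maximum.
$62,920 is at or above the $4,500 minimum.

$62,920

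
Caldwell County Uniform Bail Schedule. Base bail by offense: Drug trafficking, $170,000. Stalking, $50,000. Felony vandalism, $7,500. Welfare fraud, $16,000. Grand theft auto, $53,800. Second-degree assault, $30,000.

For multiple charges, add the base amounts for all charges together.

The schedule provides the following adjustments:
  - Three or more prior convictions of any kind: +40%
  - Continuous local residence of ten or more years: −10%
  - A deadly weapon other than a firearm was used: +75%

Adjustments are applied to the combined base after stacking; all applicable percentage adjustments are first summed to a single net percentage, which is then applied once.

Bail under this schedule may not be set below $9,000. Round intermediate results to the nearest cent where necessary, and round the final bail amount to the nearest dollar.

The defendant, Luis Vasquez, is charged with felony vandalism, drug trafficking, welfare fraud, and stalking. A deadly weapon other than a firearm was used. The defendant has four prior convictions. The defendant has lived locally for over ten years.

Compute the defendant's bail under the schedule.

Base amounts from the schedule: felony vandalism $7,500; drug trafficking $170,000; welfare fraud $16,000; stalking $50,000.
Stacking rule: sum of all bases. $7,500 + $170,000 + $16,000 + $50,000 = $243,500.
Net percentage adjustment: +40% −10% +75% = +105%. $243,500 × 2.05 = $499,175.
$499,175 is at or above the $9,000 minimum.

$499,175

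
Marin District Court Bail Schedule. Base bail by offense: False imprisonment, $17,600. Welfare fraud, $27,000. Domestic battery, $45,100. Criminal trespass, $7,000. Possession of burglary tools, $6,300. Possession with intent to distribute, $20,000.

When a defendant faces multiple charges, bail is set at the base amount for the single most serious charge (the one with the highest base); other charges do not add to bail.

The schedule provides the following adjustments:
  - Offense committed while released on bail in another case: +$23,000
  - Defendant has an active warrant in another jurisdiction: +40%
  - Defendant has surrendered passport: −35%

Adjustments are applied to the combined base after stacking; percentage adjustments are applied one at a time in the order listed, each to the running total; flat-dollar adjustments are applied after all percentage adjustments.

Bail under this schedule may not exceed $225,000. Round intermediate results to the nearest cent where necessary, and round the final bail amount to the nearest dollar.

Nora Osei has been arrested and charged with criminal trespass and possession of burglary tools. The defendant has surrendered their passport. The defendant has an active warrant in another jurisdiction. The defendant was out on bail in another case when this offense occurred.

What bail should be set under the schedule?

Base amounts from the schedule: criminal trespass $7,000; possession of burglary tools $6,300.
Stacking rule: use the highest base only. Highest is criminal trespass at $7,000. Combined base = $7,000.
Defendant has an active warrant in another jurisdiction (+40%): $7,000 × 1.4 = $9,800.
Defendant has surrendered passport (−35%): $9,800 × 0.65 = $6,370.
Offense committed while released on bail in another case (+$23,000 flat): $6,370 + $23,000 = $29,370.
$29,370 is within the $225,000 maximum.

$29,370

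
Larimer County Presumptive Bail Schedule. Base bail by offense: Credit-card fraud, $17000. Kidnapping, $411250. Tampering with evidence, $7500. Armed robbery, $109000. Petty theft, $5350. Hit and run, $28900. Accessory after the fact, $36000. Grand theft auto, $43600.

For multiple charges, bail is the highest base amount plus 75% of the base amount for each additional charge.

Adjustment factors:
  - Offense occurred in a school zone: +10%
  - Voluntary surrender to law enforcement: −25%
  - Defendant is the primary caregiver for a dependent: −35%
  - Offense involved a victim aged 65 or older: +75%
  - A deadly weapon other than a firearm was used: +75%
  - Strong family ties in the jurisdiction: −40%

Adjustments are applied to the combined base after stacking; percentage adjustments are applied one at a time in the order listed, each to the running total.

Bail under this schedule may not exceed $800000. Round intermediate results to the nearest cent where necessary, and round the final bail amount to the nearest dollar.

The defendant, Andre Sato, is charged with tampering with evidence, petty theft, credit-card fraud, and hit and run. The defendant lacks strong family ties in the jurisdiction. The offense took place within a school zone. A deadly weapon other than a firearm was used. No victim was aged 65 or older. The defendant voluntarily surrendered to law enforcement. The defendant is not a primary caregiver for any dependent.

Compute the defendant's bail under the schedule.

$74046

Base amounts from the schedule: tampering with evidence $7500; petty theft $5350; credit-card fraud $17000; hit and run $28900.
Stacking rule: highest base plus 75% of each additional charge. Highest is hit and run at $28900. Additional: $7500 × 75% = $5625; $5350 × 75% = $4012.50; $17000 × 75% = $12750. Combined base = $28900 + $22387.50 = $51287.50.
Offense occurred in a school zone (+10%): $51287.50 × 1.1 = $56416.25.
Voluntary surrender to law enforcement (−25%): $56416.25 × 0.75 = $42312.19.
A deadly weapon other than a firearm was used (+75%): $42312.19 × 1.75 = $74046.33.
$74046.33 is within the $800000 maximum.
Rounded to the nearest dollar: $74046.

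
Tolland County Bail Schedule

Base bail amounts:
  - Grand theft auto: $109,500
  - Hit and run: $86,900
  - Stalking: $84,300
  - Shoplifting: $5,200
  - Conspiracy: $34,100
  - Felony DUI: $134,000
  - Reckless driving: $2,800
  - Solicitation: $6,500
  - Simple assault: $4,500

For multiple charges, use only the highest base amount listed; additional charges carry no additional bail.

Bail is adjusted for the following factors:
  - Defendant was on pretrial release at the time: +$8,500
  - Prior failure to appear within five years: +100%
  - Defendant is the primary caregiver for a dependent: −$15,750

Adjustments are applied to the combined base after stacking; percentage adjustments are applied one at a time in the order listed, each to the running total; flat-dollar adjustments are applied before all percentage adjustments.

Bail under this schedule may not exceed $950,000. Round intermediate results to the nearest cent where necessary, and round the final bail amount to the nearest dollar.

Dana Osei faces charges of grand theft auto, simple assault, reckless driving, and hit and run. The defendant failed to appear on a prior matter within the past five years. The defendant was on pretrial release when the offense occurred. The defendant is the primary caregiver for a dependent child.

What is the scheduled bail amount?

$204,500

Base amounts from the schedule: grand theft auto $109,500; simple assault $4,500; reckless driving $2,800; hit and run $86,900.
Stacking rule: use the highest base only. Highest is grand theft auto at $109,500. Combined base = $109,500.
Defendant was on pretrial release at the time (+$8,500 flat): $109,500 + $8,500 = $118,000.
Defendant is the primary caregiver for a dependent (−$15,750 flat): $118,000 − $15,750 = $102,250.
Prior failure to appear within five years (+100%): $102,250 × 2 = $204,500.
$204,500 is within the $950,000 maximum.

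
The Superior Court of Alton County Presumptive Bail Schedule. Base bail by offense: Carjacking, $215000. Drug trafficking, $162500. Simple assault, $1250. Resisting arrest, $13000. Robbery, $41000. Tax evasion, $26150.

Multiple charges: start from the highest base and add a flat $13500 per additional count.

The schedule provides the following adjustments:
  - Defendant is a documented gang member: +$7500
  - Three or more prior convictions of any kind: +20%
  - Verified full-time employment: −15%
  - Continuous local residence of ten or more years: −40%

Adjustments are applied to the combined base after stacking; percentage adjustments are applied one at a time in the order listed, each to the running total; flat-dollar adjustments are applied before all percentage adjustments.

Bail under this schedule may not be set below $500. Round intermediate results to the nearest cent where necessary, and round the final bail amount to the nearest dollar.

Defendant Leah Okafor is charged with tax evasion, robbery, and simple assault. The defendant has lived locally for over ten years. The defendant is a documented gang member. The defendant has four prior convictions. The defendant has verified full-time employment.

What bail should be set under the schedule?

$46206

Base amounts from the schedule: tax evasion $26150; robbery $41000; simple assault $1250.
Stacking rule: highest base plus $13500 per additional charge. Highest is robbery at $41000; 2 additional charges → +$27000. Combined base = $68000.
Defendant is a documented gang member (+$7500 flat): $68000 + $7500 = $75500.
Three or more prior convictions of any kind (+20%): $75500 × 1.2 = $90600.
Verified full-time employment (−15%): $90600 × 0.85 = $77010.
Continuous local residence of ten or more years (−40%): $77010 × 0.6 = $46206.
$46206 is at or above the $500 minimum.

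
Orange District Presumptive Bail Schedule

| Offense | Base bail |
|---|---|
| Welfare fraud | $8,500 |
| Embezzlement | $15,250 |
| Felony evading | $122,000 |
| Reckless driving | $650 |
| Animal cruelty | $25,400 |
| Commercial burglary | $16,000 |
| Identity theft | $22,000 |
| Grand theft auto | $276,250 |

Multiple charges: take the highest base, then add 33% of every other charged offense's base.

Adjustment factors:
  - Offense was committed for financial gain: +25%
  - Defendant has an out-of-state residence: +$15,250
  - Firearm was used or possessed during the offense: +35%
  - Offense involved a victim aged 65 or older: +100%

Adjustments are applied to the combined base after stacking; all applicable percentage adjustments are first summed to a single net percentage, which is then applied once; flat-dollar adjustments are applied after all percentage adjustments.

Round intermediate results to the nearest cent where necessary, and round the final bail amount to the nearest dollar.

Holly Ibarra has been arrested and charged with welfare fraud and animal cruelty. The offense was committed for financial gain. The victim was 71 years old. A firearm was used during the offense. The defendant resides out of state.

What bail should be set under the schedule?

Base amounts from the schedule: welfare fraud $8,500; animal cruelty $25,400.
Stacking rule: highest base plus 33% of each additional charge. Highest is animal cruelty at $25,400. Additional: $8,500 × 33% = $2,805. Combined base = $25,400 + $2,805 = $28,205.
Net percentage adjustment: +25% +35% +100% = +160%. $28,205 × 2.6 = $73,333.
Defendant has an out-of-state residence (+$15,250 flat): $73,333 + $15,250 = $88,583.

$88,583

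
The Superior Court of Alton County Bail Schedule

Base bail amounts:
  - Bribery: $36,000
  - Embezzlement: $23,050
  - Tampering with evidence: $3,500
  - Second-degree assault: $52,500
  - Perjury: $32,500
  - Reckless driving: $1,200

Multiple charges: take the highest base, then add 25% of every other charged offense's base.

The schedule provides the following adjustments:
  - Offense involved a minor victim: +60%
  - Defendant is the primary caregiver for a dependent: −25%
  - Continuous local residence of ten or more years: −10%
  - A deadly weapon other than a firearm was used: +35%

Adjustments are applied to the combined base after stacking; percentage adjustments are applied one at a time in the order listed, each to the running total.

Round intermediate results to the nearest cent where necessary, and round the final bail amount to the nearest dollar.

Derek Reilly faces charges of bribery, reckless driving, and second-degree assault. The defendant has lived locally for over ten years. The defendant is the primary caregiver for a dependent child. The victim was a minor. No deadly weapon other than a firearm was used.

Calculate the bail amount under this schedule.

$66,744

Base amounts from the schedule: bribery $36,000; reckless driving $1,200; second-degree assault $52,500.
Stacking rule: highest base plus 25% of each additional charge. Highest is second-degree assault at $52,500. Additional: $36,000 × 25% = $9,000; $1,200 × 25% = $300. Combined base = $52,500 + $9,300 = $61,800.
Offense involved a minor victim (+60%): $61,800 × 1.6 = $98,880.
Defendant is the primary caregiver for a dependent (−25%): $98,880 × 0.75 = $74,160.
Continuous local residence of ten or more years (−10%): $74,160 × 0.9 = $66,744.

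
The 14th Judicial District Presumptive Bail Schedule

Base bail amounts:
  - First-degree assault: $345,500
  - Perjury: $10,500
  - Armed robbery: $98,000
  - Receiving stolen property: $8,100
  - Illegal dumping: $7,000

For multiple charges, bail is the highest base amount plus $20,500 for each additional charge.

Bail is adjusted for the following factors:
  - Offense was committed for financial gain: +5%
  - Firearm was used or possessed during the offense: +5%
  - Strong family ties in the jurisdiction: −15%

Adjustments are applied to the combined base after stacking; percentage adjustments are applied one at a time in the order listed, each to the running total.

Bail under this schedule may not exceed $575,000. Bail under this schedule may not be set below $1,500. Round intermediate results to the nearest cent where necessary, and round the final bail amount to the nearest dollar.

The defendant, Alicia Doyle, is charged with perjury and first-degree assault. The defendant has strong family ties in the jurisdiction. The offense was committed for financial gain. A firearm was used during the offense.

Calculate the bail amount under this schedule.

$342,988

Base amounts from the schedule: perjury $10,500; first-degree assault $345,500.
Stacking rule: highest base plus $20,500 per additional charge. Highest is first-degree assault at $345,500; 1 additional charge → +$20,500. Combined base = $366,000.
Offense was committed for financial gain (+5%): $366,000 × 1.05 = $384,300.
Firearm was used or possessed during the offense (+5%): $384,300 × 1.05 = $403,515.
Strong family ties in the jurisdiction (−15%): $403,515 × 0.85 = $342,987.75.
$342,987.75 is within the $575,000 maximum.
$342,987.75 is at or above the $1,500 minimum.
Rounded to the nearest dollar: $342,988.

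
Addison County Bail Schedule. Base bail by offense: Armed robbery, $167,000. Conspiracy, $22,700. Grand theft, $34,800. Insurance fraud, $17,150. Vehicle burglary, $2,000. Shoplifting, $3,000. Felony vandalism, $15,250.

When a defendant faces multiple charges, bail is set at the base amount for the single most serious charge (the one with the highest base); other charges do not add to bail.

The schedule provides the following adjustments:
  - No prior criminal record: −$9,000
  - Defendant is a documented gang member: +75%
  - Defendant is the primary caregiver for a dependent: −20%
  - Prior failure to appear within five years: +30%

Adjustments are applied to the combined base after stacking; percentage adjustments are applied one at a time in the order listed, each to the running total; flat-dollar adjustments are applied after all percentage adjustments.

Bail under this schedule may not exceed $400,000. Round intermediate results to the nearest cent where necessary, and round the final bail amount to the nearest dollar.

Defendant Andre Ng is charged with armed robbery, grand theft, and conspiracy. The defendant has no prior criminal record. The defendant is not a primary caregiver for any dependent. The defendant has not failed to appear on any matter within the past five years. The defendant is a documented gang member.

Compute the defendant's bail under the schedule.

Base amounts from the schedule: armed robbery $167,000; grand theft $34,800; conspiracy $22,700.
Stacking rule: use the highest base only. Highest is armed robbery at $167,000. Combined base = $167,000.
Defendant is a documented gang member (+75%): $167,000 × 1.75 = $292,250.
No prior criminal record (−$9,000 flat): $292,250 − $9,000 = $283,250.
$283,250 is within the $400,000 maximum.

$283,250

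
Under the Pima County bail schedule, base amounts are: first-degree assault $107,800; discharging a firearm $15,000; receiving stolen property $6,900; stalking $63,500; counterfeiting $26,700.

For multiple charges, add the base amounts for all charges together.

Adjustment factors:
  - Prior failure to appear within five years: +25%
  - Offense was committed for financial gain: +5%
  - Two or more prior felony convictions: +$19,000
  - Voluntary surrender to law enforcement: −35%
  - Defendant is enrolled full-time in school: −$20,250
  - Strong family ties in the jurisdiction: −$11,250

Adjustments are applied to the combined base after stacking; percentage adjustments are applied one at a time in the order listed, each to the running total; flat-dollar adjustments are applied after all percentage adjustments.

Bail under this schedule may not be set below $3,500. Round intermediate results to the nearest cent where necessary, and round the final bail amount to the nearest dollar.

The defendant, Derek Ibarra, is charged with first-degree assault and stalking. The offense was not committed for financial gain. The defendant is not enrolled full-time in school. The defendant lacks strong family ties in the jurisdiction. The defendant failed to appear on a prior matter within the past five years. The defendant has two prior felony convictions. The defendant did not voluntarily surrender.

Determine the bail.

Base amounts from the schedule: first-degree assault $107,800; stalking $63,500.
Stacking rule: sum of all bases. $107,800 + $63,500 = $171,300.
Prior failure to appear within five years (+25%): $171,300 × 1.25 = $214,125.
Two or more prior felony convictions (+$19,000 flat): $214,125 + $19,000 = $233,125.
$233,125 is at or above the $3,500 minimum.

$233,125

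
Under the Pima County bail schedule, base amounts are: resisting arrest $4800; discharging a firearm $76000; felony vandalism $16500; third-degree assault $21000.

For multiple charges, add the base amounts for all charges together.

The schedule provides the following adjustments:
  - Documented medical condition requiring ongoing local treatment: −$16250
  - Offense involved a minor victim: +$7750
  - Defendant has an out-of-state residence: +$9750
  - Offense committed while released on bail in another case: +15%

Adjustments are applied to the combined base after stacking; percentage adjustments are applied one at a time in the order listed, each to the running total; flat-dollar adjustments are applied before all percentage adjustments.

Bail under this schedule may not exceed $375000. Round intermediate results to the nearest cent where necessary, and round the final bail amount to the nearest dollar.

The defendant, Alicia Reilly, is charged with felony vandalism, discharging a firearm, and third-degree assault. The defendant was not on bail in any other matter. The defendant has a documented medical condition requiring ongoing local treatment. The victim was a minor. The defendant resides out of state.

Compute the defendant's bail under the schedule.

Base amounts from the schedule: felony vandalism $16500; discharging a firearm $76000; third-degree assault $21000.
Stacking rule: sum of all bases. $16500 + $76000 + $21000 = $113500.
Documented medical condition requiring ongoing local treatment (−$16250 flat): $113500 − $16250 = $97250.
Offense involved a minor victim (+$7750 flat): $97250 + $7750 = $105000.
Defendant has an out-of-state residence (+$9750 flat): $105000 + $9750 = $114750.
$114750 is within the $375000 maximum.

$114750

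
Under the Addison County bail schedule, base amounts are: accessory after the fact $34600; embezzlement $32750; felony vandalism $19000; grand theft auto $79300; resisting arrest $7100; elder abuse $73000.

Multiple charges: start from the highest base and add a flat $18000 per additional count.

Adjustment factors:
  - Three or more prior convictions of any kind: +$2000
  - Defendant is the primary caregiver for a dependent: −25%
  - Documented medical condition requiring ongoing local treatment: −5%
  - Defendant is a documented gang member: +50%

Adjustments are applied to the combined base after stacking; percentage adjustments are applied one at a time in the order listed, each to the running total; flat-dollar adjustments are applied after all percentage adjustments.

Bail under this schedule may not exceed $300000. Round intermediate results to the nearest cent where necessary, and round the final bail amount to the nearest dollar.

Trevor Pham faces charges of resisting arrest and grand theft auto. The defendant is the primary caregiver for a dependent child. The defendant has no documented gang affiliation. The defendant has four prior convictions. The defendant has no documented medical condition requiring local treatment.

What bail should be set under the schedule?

$74975

Base amounts from the schedule: resisting arrest $7100; grand theft auto $79300.
Stacking rule: highest base plus $18000 per additional charge. Highest is grand theft auto at $79300; 1 additional charge → +$18000. Combined base = $97300.
Defendant is the primary caregiver for a dependent (−25%): $97300 × 0.75 = $72975.
Three or more prior convictions of any kind (+$2000 flat): $72975 + $2000 = $74975.
$74975 is within the $300000 maximum.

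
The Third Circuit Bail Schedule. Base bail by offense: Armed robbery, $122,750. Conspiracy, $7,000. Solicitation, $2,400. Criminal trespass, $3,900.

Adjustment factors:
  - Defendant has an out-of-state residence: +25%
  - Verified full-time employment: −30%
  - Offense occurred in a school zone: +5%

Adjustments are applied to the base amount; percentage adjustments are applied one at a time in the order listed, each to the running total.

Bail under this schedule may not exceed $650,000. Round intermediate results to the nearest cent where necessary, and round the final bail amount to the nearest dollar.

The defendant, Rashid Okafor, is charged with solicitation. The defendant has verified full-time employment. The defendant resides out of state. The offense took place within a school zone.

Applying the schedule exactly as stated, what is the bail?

$2,205

Base amounts from the schedule: solicitation $2,400.
Single charge. Combined base = $2,400.
Defendant has an out-of-state residence (+25%): $2,400 × 1.25 = $3,000.
Verified full-time employment (−30%): $3,000 × 0.7 = $2,100.
Offense occurred in a school zone (+5%): $2,100 × 1.05 = $2,205.
$2,205 is within the $650,000 maximum.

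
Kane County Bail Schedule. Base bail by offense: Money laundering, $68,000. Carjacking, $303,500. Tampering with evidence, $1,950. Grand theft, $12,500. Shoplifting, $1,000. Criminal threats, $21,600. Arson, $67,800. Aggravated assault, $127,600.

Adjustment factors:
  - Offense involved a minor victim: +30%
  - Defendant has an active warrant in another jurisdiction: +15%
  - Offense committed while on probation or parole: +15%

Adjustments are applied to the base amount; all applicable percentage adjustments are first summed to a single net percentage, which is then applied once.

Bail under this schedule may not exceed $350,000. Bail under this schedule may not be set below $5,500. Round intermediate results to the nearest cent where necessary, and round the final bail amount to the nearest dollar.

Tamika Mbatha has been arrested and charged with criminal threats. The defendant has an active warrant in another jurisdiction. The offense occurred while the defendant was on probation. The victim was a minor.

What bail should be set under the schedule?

Base amounts from the schedule: criminal threats $21,600.
Single charge. Combined base = $21,600.
Net percentage adjustment: +30% +15% +15% = +60%. $21,600 × 1.6 = $34,560.
$34,560 is within the $350,000 maximum.
$34,560 is at or above the $5,500 minimum.

$34,560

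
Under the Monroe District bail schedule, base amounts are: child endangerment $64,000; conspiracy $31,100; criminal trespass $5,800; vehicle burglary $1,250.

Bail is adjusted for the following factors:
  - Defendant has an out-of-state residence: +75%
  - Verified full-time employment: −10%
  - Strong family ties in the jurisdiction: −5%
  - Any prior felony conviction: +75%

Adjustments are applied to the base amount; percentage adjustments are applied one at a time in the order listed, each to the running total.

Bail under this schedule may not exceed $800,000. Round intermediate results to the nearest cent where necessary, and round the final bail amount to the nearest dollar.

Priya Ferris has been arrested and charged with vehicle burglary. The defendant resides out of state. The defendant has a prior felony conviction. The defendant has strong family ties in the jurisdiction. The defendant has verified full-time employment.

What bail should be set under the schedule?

$3,273

Base amounts from the schedule: vehicle burglary $1,250.
Single charge. Combined base = $1,250.
Defendant has an out-of-state residence (+75%): $1,250 × 1.75 = $2,187.50.
Verified full-time employment (−10%): $2,187.50 × 0.9 = $1,968.75.
Strong family ties in the jurisdiction (−5%): $1,968.75 × 0.95 = $1,870.31.
Any prior felony conviction (+75%): $1,870.31 × 1.75 = $3,273.04.
$3,273.04 is within the $800,000 maximum.
Rounded to the nearest dollar: $3,273.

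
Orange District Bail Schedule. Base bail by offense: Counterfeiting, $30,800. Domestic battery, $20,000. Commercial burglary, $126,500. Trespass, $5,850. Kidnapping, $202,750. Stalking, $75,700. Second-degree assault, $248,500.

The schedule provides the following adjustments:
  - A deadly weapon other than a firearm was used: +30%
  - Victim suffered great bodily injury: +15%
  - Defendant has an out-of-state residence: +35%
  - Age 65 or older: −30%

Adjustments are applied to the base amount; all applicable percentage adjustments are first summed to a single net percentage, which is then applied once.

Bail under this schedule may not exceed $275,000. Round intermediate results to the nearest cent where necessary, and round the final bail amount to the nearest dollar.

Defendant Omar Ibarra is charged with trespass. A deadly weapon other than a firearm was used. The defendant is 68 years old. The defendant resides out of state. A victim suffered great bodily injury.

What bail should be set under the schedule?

$8,775

Base amounts from the schedule: trespass $5,850.
Single charge. Combined base = $5,850.
Net percentage adjustment: +30% +15% +35% −30% = +50%. $5,850 × 1.5 = $8,775.
$8,775 is within the $275,000 maximum.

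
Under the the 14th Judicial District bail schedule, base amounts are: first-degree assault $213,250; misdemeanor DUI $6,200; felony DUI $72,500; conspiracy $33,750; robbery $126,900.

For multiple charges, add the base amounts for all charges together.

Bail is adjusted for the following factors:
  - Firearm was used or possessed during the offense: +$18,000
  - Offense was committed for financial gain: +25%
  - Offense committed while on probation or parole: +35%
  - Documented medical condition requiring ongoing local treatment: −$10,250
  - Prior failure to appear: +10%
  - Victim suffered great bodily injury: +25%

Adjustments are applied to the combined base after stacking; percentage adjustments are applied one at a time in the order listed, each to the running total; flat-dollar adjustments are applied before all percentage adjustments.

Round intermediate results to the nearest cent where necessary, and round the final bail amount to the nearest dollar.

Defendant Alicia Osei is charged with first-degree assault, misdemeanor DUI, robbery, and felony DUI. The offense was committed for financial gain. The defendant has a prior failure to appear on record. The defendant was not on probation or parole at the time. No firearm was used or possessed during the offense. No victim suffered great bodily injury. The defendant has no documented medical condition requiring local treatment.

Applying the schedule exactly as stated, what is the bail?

Base amounts from the schedule: first-degree assault $213,250; misdemeanor DUI $6,200; robbery $126,900; felony DUI $72,500.
Stacking rule: sum of all bases. $213,250 + $6,200 + $126,900 + $72,500 = $418,850.
Offense was committed for financial gain (+25%): $418,850 × 1.25 = $523,562.50.
Prior failure to appear (+10%): $523,562.50 × 1.1 = $575,918.75.
Rounded to the nearest dollar: $575,919.

$575,919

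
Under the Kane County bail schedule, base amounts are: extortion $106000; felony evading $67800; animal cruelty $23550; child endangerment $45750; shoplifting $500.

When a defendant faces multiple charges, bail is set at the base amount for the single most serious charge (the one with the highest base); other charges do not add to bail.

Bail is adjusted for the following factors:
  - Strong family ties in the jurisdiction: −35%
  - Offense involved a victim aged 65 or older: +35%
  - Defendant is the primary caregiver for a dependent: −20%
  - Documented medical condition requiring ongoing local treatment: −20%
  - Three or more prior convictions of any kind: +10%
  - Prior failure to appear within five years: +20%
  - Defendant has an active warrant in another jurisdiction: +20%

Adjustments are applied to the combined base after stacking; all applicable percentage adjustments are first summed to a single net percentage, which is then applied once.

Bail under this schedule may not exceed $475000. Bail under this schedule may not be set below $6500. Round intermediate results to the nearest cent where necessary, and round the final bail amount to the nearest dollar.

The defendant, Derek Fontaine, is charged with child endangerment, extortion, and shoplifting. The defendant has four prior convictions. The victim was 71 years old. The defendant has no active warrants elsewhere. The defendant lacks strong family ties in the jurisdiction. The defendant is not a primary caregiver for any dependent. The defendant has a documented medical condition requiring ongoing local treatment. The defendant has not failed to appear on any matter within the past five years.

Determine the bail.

$132500

Base amounts from the schedule: child endangerment $45750; extortion $106000; shoplifting $500.
Stacking rule: use the highest base only. Highest is extortion at $106000. Combined base = $106000.
Net percentage adjustment: +35% −20% +10% = +25%. $106000 × 1.25 = $132500.
$132500 is within the $475000 maximum.
$132500 is at or above the $6500 minimum.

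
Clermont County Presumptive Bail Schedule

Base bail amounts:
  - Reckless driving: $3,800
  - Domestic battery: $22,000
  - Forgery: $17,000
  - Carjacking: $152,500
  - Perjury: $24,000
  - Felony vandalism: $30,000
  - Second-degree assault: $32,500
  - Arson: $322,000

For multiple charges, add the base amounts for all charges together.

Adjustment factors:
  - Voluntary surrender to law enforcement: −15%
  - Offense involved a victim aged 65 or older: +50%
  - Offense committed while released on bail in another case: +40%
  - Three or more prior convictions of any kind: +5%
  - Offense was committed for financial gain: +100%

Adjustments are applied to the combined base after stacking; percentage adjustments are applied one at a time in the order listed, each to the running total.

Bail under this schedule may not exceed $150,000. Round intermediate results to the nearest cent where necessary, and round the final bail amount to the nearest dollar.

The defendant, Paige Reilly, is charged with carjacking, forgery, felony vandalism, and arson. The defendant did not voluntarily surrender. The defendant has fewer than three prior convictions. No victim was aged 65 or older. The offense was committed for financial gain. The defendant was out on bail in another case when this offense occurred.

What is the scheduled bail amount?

Base amounts from the schedule: carjacking $152,500; forgery $17,000; felony vandalism $30,000; arson $322,000.
Stacking rule: sum of all bases. $152,500 + $17,000 + $30,000 + $322,000 = $521,500.
Offense committed while released on bail in another case (+40%): $521,500 × 1.4 = $730,100.
Offense was committed for financial gain (+100%): $730,100 × 2 = $1,460,200.
Result $1,460,200 exceeds the maximum of $150,000; bail is capped at $150,000.

$150,000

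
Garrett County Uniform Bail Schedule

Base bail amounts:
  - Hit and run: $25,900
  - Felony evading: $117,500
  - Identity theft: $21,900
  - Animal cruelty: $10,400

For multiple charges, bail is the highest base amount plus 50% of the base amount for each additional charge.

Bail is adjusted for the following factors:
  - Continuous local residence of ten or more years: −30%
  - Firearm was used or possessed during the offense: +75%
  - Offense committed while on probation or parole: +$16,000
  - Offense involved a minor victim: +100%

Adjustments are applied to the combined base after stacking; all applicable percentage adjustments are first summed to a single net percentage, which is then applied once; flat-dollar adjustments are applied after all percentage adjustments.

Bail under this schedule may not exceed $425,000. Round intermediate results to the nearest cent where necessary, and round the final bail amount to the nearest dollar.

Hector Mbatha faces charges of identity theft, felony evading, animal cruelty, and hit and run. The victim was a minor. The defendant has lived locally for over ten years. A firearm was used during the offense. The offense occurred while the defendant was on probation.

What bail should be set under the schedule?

$375,170

Base amounts from the schedule: identity theft $21,900; felony evading $117,500; animal cruelty $10,400; hit and run $25,900.
Stacking rule: highest base plus 50% of each additional charge. Highest is felony evading at $117,500. Additional: $21,900 × 50% = $10,950; $10,400 × 50% = $5,200; $25,900 × 50% = $12,950. Combined base = $117,500 + $29,100 = $146,600.
Net percentage adjustment: −30% +75% +100% = +145%. $146,600 × 2.45 = $359,170.
Offense committed while on probation or parole (+$16,000 flat): $359,170 + $16,000 = $375,170.
$375,170 is within the $425,000 maximum.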